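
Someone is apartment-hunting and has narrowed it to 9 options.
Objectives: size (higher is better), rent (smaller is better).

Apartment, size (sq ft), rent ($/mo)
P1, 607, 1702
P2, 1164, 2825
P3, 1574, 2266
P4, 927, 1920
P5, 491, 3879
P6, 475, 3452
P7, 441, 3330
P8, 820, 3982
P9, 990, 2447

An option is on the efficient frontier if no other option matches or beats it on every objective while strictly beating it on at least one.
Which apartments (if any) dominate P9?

P3: size 1574≥990, rent 2266≤2447 — dominates P9.
Others (P1, P2, P4, P5, P6, P7, P8) are each worse than P9 on at least one objective.

P3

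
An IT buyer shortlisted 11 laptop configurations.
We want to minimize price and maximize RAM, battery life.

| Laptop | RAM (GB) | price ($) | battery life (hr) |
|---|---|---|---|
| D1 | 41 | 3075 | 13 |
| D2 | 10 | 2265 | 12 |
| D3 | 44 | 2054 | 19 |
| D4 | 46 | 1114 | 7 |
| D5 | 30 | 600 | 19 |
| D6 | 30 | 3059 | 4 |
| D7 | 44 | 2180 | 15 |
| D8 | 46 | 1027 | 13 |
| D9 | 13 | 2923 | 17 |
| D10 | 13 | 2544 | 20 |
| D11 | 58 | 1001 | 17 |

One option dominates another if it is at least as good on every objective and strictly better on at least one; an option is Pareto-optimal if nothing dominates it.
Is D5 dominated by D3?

D3 vs D5: D3 is worse on price (2054 vs 600), so it does not dominate D5.

No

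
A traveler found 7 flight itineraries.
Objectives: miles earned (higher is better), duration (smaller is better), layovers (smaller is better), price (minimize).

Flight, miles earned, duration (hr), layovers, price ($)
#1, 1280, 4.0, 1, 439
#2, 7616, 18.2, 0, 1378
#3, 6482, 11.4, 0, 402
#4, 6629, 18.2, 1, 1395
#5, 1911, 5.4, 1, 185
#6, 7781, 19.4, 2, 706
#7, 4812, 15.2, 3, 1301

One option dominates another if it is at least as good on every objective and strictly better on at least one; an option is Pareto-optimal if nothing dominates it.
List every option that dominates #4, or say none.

#2: miles earned 7616≥6629, duration 18.2≤18.2, layovers 0≤1, price 1378≤1395 — dominates #4.
Others (#1, #3, #5, #6, #7) are each worse than #4 on at least one objective.

#2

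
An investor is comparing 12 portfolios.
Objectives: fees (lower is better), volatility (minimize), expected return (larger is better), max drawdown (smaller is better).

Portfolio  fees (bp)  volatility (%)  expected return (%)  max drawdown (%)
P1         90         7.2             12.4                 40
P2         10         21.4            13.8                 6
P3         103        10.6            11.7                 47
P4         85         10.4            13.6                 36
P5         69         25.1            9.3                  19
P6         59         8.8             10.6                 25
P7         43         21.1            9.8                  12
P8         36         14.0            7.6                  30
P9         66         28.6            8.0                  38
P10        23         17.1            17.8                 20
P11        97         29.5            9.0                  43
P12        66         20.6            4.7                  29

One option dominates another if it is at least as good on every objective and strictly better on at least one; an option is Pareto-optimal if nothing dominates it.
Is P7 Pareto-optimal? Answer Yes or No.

P1: worse on fees (90 vs 43).
P2: worse on volatility (21.4 vs 21.1).
P3: worse on fees (103 vs 43).
P4: worse on fees (85 vs 43).
P5: worse on fees (69 vs 43).
P6: worse on fees (59 vs 43).
P8: worse on expected return (7.6 vs 9.8).
P9: worse on fees (66 vs 43).
P10: worse on max drawdown (20 vs 12).
P11: worse on fees (97 vs 43).
P12: worse on fees (66 vs 43).
No option is at least as good as P7 on every objective and strictly better on one.

Yes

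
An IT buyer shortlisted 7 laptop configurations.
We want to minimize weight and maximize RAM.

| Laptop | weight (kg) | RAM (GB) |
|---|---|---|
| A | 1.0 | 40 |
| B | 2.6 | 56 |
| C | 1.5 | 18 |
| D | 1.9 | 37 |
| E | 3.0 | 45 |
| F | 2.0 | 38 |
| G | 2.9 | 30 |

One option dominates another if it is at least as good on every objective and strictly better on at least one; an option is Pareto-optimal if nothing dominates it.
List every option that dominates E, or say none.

B

B: weight 2.6≤3.0, RAM 56≥45 — dominates E.
Others (A, C, D, F, G) are each worse than E on at least one objective.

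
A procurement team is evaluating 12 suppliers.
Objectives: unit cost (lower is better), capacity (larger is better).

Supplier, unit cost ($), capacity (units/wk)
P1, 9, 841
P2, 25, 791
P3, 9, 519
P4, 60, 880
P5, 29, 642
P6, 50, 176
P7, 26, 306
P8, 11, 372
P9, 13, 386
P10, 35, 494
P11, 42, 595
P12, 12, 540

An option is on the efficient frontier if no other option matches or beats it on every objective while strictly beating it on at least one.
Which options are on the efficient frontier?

P1, P4

P1: not dominated.
P2: dominated by P1 (unit cost 9≤25, capacity 841≥791).
P3: dominated by P1 (unit cost 9≤9, capacity 841≥519).
P4: not dominated (best capacity).
P5: dominated by P1 (unit cost 9≤29, capacity 841≥642).
P6: dominated by P1 (unit cost 9≤50, capacity 841≥176).
P7: dominated by P1 (unit cost 9≤26, capacity 841≥306).
P8: dominated by P1 (unit cost 9≤11, capacity 841≥372).
P9: dominated by P1 (unit cost 9≤13, capacity 841≥386).
P10: dominated by P1 (unit cost 9≤35, capacity 841≥494).
P11: dominated by P1 (unit cost 9≤42, capacity 841≥595).
P12: dominated by P1 (unit cost 9≤12, capacity 841≥540).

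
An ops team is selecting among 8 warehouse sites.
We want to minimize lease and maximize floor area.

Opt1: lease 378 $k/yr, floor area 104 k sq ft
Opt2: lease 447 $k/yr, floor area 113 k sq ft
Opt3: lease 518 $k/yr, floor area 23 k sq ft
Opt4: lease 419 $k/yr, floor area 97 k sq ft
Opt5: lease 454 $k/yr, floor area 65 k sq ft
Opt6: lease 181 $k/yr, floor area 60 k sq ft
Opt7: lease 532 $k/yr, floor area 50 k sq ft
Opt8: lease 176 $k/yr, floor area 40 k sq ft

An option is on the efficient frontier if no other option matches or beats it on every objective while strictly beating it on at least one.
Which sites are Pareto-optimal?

Opt1, Opt2, Opt6, Opt8

Opt1: not dominated.
Opt2: not dominated (best floor area).
Opt3: dominated by Opt1 (lease 378≤518, floor area 104≥23).
Opt4: dominated by Opt1 (lease 378≤419, floor area 104≥97).
Opt5: dominated by Opt1 (lease 378≤454, floor area 104≥65).
Opt6: not dominated.
Opt7: dominated by Opt1 (lease 378≤532, floor area 104≥50).
Opt8: not dominated (best lease).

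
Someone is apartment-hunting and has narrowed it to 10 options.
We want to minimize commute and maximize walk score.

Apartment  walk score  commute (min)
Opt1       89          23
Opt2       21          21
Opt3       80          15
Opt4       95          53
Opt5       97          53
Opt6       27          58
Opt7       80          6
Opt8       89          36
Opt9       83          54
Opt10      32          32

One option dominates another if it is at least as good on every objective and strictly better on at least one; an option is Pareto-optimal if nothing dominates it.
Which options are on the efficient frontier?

Opt1: not dominated.
Opt2: dominated by Opt3 (walk score 80≥21, commute 15≤21).
Opt3: dominated by Opt7 (walk score 80≥80, commute 6≤15).
Opt4: dominated by Opt5 (walk score 97≥95, commute 53≤53).
Opt5: not dominated (best walk score).
Opt6: dominated by Opt1 (walk score 89≥27, commute 23≤58).
Opt7: not dominated (best commute).
Opt8: dominated by Opt1 (walk score 89≥89, commute 23≤36).
Opt9: dominated by Opt1 (walk score 89≥83, commute 23≤54).
Opt10: dominated by Opt1 (walk score 89≥32, commute 23≤32).

Opt1, Opt5, Opt7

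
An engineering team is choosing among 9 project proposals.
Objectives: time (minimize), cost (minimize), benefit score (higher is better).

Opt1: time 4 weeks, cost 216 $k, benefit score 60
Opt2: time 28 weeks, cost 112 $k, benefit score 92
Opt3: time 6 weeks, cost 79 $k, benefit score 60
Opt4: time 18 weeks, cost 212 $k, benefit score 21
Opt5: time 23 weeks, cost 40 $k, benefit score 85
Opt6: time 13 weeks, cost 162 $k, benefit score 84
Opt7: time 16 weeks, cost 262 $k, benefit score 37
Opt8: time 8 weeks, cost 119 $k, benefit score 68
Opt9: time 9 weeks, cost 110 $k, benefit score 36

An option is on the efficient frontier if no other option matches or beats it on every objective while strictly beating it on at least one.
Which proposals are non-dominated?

Opt1: not dominated (best time).
Opt2: not dominated (best benefit score).
Opt3: not dominated.
Opt4: dominated by Opt3 (time 6≤18, cost 79≤212, benefit score 60≥21).
Opt5: not dominated (best cost).
Opt6: not dominated.
Opt7: dominated by Opt1 (time 4≤16, cost 216≤262, benefit score 60≥37).
Opt8: not dominated.
Opt9: dominated by Opt3 (time 6≤9, cost 79≤110, benefit score 60≥36).

Opt1, Opt2, Opt3, Opt5, Opt6, Opt8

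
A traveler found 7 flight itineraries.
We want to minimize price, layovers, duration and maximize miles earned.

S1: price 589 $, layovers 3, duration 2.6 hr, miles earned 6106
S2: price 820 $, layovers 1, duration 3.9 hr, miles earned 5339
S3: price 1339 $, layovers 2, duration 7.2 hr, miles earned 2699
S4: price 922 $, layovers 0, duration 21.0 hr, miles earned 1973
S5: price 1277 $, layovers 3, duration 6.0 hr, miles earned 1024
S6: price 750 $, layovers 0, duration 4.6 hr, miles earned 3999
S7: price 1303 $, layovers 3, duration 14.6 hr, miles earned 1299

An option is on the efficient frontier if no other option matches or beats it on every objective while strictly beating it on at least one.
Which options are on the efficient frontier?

S1: not dominated (best price).
S2: not dominated.
S3: dominated by S2 (price 820≤1339, layovers 1≤2, duration 3.9≤7.2, miles earned 5339≥2699).
S4: dominated by S6 (price 750≤922, layovers 0≤0, duration 4.6≤21.0, miles earned 3999≥1973).
S5: dominated by S1 (price 589≤1277, layovers 3≤3, duration 2.6≤6.0, miles earned 6106≥1024).
S6: not dominated.
S7: dominated by S1 (price 589≤1303, layovers 3≤3, duration 2.6≤14.6, miles earned 6106≥1299).

S1, S2, S6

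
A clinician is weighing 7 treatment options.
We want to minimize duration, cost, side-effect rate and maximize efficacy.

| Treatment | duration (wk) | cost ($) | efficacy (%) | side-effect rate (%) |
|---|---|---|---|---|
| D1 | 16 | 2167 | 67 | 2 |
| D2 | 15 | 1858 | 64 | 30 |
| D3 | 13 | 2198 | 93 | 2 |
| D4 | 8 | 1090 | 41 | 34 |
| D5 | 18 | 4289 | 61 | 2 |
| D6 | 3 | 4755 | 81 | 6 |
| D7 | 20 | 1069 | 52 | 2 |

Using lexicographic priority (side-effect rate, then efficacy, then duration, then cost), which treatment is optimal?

D3

First minimize side-effect rate: best is 2, kept {D1, D3, D5, D7}.
Then maximize efficacy: best is 93, kept {D3}.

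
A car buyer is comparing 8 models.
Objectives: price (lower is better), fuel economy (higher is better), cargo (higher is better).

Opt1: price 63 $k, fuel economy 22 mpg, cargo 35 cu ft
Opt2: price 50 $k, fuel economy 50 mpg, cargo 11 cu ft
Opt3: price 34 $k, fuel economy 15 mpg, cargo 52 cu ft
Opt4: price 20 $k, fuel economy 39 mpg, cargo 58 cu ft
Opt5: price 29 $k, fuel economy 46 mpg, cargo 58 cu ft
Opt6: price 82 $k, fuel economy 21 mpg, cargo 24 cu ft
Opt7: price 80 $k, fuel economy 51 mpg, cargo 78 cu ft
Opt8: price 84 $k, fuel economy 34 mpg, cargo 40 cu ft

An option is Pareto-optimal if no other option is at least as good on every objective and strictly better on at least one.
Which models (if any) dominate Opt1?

Opt4, Opt5

Opt4: price 20≤63, fuel economy 39≥22, cargo 58≥35 — dominates Opt1.
Opt5: price 29≤63, fuel economy 46≥22, cargo 58≥35 — dominates Opt1.
Others (Opt2, Opt3, Opt6, Opt7, Opt8) are each worse than Opt1 on at least one objective.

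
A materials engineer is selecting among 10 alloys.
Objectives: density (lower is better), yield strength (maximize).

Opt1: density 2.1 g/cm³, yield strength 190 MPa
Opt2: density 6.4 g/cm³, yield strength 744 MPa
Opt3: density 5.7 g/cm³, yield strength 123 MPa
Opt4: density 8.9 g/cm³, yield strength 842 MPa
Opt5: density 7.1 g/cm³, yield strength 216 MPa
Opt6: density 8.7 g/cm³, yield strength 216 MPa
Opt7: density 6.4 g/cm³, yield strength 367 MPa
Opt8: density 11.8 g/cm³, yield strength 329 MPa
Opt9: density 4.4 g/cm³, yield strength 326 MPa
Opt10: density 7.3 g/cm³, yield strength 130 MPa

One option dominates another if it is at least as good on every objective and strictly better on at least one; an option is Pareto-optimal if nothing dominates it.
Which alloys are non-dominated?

Opt1, Opt2, Opt4, Opt9

Opt1: not dominated (best density).
Opt2: not dominated.
Opt3: dominated by Opt1 (density 2.1≤5.7, yield strength 190≥123).
Opt4: not dominated (best yield strength).
Opt5: dominated by Opt2 (density 6.4≤7.1, yield strength 744≥216).
Opt6: dominated by Opt2 (density 6.4≤8.7, yield strength 744≥216).
Opt7: dominated by Opt2 (density 6.4≤6.4, yield strength 744≥367).
Opt8: dominated by Opt2 (density 6.4≤11.8, yield strength 744≥329).
Opt9: not dominated.
Opt10: dominated by Opt1 (density 2.1≤7.3, yield strength 190≥130).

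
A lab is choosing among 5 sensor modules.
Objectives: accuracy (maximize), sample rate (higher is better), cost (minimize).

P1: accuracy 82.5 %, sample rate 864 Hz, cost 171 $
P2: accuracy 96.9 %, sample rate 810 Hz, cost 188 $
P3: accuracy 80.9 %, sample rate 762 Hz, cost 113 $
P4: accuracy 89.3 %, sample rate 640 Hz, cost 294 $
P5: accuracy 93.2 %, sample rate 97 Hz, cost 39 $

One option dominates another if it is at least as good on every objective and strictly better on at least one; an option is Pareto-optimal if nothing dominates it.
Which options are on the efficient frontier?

P1, P2, P3, P5

P1: not dominated (best sample rate).
P2: not dominated (best accuracy).
P3: not dominated.
P4: dominated by P2 (accuracy 96.9≥89.3, sample rate 810≥640, cost 188≤294).
P5: not dominated (best cost).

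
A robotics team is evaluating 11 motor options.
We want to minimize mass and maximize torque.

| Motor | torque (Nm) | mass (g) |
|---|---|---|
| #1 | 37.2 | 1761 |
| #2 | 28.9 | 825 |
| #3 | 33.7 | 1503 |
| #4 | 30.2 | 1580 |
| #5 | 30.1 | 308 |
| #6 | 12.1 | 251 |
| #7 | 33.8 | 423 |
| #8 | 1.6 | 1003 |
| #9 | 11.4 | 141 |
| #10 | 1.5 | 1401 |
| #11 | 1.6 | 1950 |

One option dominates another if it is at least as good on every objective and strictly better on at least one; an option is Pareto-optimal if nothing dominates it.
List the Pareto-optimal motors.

#1: not dominated (best torque).
#2: dominated by #5 (torque 30.1≥28.9, mass 308≤825).
#3: dominated by #7 (torque 33.8≥33.7, mass 423≤1503).
#4: dominated by #3 (torque 33.7≥30.2, mass 1503≤1580).
#5: not dominated.
#6: not dominated.
#7: not dominated.
#8: dominated by #2 (torque 28.9≥1.6, mass 825≤1003).
#9: not dominated (best mass).
#10: dominated by #2 (torque 28.9≥1.5, mass 825≤1401).
#11: dominated by #1 (torque 37.2≥1.6, mass 1761≤1950).

#1, #5, #6, #7, #9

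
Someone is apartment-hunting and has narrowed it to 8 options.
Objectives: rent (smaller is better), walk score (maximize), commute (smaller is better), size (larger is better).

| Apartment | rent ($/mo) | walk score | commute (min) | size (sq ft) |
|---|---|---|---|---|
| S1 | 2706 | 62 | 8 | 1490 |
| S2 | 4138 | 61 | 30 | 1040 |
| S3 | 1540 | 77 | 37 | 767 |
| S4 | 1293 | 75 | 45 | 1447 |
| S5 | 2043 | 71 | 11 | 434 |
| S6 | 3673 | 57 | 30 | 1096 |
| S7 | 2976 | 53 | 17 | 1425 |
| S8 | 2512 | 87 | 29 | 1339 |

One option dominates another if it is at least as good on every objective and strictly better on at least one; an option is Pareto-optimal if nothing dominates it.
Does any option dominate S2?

S1 vs S2: rent 2706≤4138, walk score 62≥61, commute 8≤30, size 1490≥1040 — S1 is at least as good on every objective and strictly better on at least one, so S1 dominates S2.

Yes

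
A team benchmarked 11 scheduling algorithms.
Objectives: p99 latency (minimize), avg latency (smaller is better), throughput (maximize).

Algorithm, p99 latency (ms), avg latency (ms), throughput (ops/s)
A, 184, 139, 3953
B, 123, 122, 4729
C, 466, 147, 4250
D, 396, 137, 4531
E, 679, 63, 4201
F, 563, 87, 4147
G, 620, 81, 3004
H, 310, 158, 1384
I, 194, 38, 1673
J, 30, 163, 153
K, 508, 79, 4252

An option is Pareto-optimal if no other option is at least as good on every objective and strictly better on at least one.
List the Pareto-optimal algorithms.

B, E, I, J, K

A: dominated by B (p99 latency 123≤184, avg latency 122≤139, throughput 4729≥3953).
B: not dominated (best throughput).
C: dominated by B (p99 latency 123≤466, avg latency 122≤147, throughput 4729≥4250).
D: dominated by B (p99 latency 123≤396, avg latency 122≤137, throughput 4729≥4531).
E: not dominated.
F: dominated by K (p99 latency 508≤563, avg latency 79≤87, throughput 4252≥4147).
G: dominated by K (p99 latency 508≤620, avg latency 79≤81, throughput 4252≥3004).
H: dominated by A (p99 latency 184≤310, avg latency 139≤158, throughput 3953≥1384).
I: not dominated (best avg latency).
J: not dominated (best p99 latency).
K: not dominated.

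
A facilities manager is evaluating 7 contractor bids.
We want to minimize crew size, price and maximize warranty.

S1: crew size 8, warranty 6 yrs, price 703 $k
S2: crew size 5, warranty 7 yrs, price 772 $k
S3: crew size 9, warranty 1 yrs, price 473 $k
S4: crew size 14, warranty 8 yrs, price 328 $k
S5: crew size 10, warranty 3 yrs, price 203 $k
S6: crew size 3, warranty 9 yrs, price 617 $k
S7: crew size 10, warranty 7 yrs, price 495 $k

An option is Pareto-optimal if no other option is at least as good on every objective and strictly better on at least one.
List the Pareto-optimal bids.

S1: dominated by S6 (crew size 3≤8, warranty 9≥6, price 617≤703).
S2: dominated by S6 (crew size 3≤5, warranty 9≥7, price 617≤772).
S3: not dominated.
S4: not dominated.
S5: not dominated (best price).
S6: not dominated (best crew size).
S7: not dominated.

S3, S4, S5, S6, S7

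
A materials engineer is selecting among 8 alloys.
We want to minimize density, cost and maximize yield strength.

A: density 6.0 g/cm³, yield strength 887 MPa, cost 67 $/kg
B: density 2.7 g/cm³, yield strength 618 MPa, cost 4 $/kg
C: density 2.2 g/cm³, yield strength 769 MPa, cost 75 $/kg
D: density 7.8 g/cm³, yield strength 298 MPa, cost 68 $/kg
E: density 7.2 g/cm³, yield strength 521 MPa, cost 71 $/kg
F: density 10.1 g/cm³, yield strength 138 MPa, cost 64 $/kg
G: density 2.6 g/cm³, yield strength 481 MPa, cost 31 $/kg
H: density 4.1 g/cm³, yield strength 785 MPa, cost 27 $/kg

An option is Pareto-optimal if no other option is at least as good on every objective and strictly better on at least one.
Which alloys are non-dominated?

A, B, C, G, H

A: not dominated (best yield strength).
B: not dominated (best cost).
C: not dominated (best density).
D: dominated by A (density 6.0≤7.8, yield strength 887≥298, cost 67≤68).
E: dominated by A (density 6.0≤7.2, yield strength 887≥521, cost 67≤71).
F: dominated by B (density 2.7≤10.1, yield strength 618≥138, cost 4≤64).
G: not dominated.
H: not dominated.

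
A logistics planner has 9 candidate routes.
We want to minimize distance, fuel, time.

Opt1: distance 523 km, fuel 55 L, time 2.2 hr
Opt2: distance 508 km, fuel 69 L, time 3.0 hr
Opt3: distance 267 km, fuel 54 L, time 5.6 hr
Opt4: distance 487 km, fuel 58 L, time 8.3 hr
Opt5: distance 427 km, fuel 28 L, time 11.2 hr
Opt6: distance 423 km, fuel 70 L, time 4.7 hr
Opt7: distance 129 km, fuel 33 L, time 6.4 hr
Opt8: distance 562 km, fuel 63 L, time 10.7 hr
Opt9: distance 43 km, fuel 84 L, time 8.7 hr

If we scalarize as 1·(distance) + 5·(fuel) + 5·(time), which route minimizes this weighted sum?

Opt7

Opt1: 1·523 + 5·55 + 5·2.2 = 809.0
Opt2: 1·508 + 5·69 + 5·3.0 = 868.0
Opt3: 1·267 + 5·54 + 5·5.6 = 565.0
Opt4: 1·487 + 5·58 + 5·8.3 = 818.5
Opt5: 1·427 + 5·28 + 5·11.2 = 623.0
Opt6: 1·423 + 5·70 + 5·4.7 = 796.5
Opt7: 1·129 + 5·33 + 5·6.4 = 326.0
Opt8: 1·562 + 5·63 + 5·10.7 = 930.5
Opt9: 1·43 + 5·84 + 5·8.7 = 506.5
Lowest: Opt7 at 326.0.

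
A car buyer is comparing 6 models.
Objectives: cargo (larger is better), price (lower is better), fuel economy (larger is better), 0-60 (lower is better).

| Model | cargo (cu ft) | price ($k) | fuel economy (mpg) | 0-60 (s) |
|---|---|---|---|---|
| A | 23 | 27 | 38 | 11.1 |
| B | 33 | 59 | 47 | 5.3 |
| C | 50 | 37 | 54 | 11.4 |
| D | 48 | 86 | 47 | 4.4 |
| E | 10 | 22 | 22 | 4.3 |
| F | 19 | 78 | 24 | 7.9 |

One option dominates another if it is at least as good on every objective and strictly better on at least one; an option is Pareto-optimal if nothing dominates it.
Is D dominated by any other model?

A: worse on cargo (23 vs 48).
B: worse on cargo (33 vs 48).
C: worse on 0-60 (11.4 vs 4.4).
E: worse on cargo (10 vs 48).
F: worse on cargo (19 vs 48).
No option is at least as good as D on every objective and strictly better on one.

No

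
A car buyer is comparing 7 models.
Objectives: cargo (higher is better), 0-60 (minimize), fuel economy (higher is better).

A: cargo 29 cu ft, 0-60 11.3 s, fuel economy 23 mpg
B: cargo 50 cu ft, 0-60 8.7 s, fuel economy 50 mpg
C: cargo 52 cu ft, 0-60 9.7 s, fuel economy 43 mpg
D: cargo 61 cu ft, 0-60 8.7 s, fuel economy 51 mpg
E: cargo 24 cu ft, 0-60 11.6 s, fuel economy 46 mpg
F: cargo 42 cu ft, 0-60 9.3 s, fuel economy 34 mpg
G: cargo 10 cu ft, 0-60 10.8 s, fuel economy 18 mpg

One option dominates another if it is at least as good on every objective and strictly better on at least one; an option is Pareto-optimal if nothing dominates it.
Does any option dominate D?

No

A: worse on cargo (29 vs 61).
B: worse on cargo (50 vs 61).
C: worse on cargo (52 vs 61).
E: worse on cargo (24 vs 61).
F: worse on cargo (42 vs 61).
G: worse on cargo (10 vs 61).
No option is at least as good as D on every objective and strictly better on one.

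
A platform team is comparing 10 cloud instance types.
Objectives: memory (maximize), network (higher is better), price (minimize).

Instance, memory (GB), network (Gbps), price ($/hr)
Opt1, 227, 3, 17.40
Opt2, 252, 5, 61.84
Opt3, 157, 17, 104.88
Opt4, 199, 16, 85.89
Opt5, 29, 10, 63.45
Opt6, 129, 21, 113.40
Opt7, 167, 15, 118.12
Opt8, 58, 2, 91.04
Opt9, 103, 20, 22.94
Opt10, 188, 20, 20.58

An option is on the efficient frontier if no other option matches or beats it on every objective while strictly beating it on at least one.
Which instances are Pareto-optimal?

Opt1, Opt2, Opt4, Opt6, Opt10

Opt1: not dominated (best price).
Opt2: not dominated (best memory).
Opt3: dominated by Opt10 (memory 188≥157, network 20≥17, price 20.58≤104.88).
Opt4: not dominated.
Opt5: dominated by Opt9 (memory 103≥29, network 20≥10, price 22.94≤63.45).
Opt6: not dominated (best network).
Opt7: dominated by Opt4 (memory 199≥167, network 16≥15, price 85.89≤118.12).
Opt8: dominated by Opt1 (memory 227≥58, network 3≥2, price 17.40≤91.04).
Opt9: dominated by Opt10 (memory 188≥103, network 20≥20, price 20.58≤22.94).
Opt10: not dominated.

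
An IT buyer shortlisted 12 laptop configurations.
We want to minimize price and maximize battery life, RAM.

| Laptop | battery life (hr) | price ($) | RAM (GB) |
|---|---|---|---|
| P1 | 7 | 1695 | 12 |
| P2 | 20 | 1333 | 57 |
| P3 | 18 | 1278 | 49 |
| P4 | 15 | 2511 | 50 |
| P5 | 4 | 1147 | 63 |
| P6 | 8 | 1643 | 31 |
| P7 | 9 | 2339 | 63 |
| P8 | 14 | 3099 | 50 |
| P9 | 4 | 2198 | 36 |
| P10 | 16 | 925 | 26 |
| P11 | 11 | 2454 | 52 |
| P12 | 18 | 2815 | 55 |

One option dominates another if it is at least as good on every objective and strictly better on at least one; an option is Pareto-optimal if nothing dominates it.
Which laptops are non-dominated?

P1: dominated by P2 (battery life 20≥7, price 1333≤1695, RAM 57≥12).
P2: not dominated (best battery life).
P3: not dominated.
P4: dominated by P2 (battery life 20≥15, price 1333≤2511, RAM 57≥50).
P5: not dominated.
P6: dominated by P2 (battery life 20≥8, price 1333≤1643, RAM 57≥31).
P7: not dominated.
P8: dominated by P2 (battery life 20≥14, price 1333≤3099, RAM 57≥50).
P9: dominated by P2 (battery life 20≥4, price 1333≤2198, RAM 57≥36).
P10: not dominated (best price).
P11: dominated by P2 (battery life 20≥11, price 1333≤2454, RAM 57≥52).
P12: dominated by P2 (battery life 20≥18, price 1333≤2815, RAM 57≥55).

P2, P3, P5, P7, P10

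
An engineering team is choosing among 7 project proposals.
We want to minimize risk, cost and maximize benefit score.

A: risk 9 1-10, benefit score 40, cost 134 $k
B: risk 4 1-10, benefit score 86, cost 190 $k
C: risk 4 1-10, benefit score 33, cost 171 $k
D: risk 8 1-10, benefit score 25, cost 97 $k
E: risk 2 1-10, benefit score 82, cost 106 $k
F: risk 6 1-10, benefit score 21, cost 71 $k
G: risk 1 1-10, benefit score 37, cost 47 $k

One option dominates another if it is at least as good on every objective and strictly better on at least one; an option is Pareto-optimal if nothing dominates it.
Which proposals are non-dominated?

B, E, G

A: dominated by E (risk 2≤9, benefit score 82≥40, cost 106≤134).
B: not dominated (best benefit score).
C: dominated by E (risk 2≤4, benefit score 82≥33, cost 106≤171).
D: dominated by G (risk 1≤8, benefit score 37≥25, cost 47≤97).
E: not dominated.
F: dominated by G (risk 1≤6, benefit score 37≥21, cost 47≤71).
G: not dominated (best risk).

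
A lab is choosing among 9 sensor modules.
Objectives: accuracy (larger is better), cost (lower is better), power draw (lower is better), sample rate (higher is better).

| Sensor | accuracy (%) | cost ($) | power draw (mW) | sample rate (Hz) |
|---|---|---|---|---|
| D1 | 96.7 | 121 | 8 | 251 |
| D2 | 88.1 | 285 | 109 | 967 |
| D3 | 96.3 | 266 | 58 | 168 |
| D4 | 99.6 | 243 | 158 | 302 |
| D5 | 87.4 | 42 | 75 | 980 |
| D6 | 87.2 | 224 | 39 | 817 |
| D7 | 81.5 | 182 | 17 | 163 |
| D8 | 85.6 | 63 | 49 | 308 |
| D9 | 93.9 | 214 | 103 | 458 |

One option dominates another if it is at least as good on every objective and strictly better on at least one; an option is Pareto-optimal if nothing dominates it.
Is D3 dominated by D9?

No

D9 vs D3: D9 is worse on accuracy (93.9 vs 96.3), so it does not dominate D3.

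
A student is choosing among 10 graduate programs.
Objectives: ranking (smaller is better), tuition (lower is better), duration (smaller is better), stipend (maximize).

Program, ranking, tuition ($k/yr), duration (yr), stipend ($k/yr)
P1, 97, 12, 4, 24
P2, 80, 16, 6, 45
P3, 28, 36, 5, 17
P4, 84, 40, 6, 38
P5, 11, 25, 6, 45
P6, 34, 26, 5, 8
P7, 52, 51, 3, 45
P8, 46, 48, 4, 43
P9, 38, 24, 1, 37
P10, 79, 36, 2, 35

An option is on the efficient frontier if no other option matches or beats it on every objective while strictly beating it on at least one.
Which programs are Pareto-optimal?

P1: not dominated (best tuition).
P2: not dominated.
P3: not dominated.
P4: dominated by P2 (ranking 80≤84, tuition 16≤40, duration 6≤6, stipend 45≥38).
P5: not dominated (best ranking).
P6: not dominated.
P7: not dominated.
P8: not dominated.
P9: not dominated (best duration).
P10: dominated by P9 (ranking 38≤79, tuition 24≤36, duration 1≤2, stipend 37≥35).

P1, P2, P3, P5, P6, P7, P8, P9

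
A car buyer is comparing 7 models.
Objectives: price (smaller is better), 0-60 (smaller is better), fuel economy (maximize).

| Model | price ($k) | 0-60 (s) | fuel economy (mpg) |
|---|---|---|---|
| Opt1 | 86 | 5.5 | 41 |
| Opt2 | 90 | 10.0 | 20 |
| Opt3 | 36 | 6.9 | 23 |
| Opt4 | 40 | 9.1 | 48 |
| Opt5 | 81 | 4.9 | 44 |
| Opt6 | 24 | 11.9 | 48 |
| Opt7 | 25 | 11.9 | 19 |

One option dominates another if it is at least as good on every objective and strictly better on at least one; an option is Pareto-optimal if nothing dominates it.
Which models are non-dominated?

Opt1: dominated by Opt5 (price 81≤86, 0-60 4.9≤5.5, fuel economy 44≥41).
Opt2: dominated by Opt1 (price 86≤90, 0-60 5.5≤10.0, fuel economy 41≥20).
Opt3: not dominated.
Opt4: not dominated.
Opt5: not dominated (best 0-60).
Opt6: not dominated (best price).
Opt7: dominated by Opt6 (price 24≤25, 0-60 11.9≤11.9, fuel economy 48≥19).

Opt3, Opt4, Opt5, Opt6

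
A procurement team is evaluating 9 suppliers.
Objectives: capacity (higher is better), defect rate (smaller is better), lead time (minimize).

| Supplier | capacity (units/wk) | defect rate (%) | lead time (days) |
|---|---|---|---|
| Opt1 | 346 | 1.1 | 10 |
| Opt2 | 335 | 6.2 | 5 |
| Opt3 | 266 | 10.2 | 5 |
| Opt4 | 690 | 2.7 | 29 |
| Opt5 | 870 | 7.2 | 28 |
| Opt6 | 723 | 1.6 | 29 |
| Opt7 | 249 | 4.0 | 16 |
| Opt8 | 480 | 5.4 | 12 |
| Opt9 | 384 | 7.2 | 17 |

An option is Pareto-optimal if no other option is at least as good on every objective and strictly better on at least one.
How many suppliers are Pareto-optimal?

Opt1: not dominated (best defect rate).
Opt2: not dominated.
Opt3: dominated by Opt2 (capacity 335≥266, defect rate 6.2≤10.2, lead time 5≤5).
Opt4: dominated by Opt6 (capacity 723≥690, defect rate 1.6≤2.7, lead time 29≤29).
Opt5: not dominated (best capacity).
Opt6: not dominated.
Opt7: dominated by Opt1 (capacity 346≥249, defect rate 1.1≤4.0, lead time 10≤16).
Opt8: not dominated.
Opt9: dominated by Opt8 (capacity 480≥384, defect rate 5.4≤7.2, lead time 12≤17).
Pareto-optimal: Opt1, Opt2, Opt5, Opt6, Opt8 → 5.

5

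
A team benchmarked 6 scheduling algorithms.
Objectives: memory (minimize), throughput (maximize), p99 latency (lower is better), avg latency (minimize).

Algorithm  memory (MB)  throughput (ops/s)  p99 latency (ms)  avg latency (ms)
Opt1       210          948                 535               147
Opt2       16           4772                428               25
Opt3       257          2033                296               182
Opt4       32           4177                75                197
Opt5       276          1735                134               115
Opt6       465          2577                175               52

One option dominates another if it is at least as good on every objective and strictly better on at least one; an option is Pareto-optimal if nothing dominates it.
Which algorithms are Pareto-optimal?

Opt1: dominated by Opt2 (memory 16≤210, throughput 4772≥948, p99 latency 428≤535, avg latency 25≤147).
Opt2: not dominated (best memory).
Opt3: not dominated.
Opt4: not dominated (best p99 latency).
Opt5: not dominated.
Opt6: not dominated.

Opt2, Opt3, Opt4, Opt5, Opt6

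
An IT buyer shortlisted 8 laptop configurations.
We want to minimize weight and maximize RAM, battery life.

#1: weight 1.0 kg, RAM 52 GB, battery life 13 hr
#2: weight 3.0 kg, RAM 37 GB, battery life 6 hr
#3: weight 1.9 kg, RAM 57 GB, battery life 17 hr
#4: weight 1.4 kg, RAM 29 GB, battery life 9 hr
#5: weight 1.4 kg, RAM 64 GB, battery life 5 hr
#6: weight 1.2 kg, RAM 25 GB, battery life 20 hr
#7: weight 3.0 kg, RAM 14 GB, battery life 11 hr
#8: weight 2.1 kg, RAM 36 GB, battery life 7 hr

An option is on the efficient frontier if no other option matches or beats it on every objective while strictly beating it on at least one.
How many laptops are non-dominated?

#1: not dominated (best weight).
#2: dominated by #1 (weight 1.0≤3.0, RAM 52≥37, battery life 13≥6).
#3: not dominated.
#4: dominated by #1 (weight 1.0≤1.4, RAM 52≥29, battery life 13≥9).
#5: not dominated (best RAM).
#6: not dominated (best battery life).
#7: dominated by #1 (weight 1.0≤3.0, RAM 52≥14, battery life 13≥11).
#8: dominated by #1 (weight 1.0≤2.1, RAM 52≥36, battery life 13≥7).
Pareto-optimal: #1, #3, #5, #6 → 4.

4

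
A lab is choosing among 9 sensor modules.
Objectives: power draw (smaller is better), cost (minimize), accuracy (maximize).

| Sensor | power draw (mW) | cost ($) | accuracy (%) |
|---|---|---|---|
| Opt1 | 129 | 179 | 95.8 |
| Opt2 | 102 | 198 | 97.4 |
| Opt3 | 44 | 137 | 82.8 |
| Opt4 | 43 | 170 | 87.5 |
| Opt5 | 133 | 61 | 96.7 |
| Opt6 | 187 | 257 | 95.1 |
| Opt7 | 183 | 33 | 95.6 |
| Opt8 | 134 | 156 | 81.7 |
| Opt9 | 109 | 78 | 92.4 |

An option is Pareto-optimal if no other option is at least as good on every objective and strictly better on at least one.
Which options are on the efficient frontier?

Opt1: not dominated.
Opt2: not dominated (best accuracy).
Opt3: not dominated.
Opt4: not dominated (best power draw).
Opt5: not dominated.
Opt6: dominated by Opt1 (power draw 129≤187, cost 179≤257, accuracy 95.8≥95.1).
Opt7: not dominated (best cost).
Opt8: dominated by Opt3 (power draw 44≤134, cost 137≤156, accuracy 82.8≥81.7).
Opt9: not dominated.

Opt1, Opt2, Opt3, Opt4, Opt5, Opt7, Opt9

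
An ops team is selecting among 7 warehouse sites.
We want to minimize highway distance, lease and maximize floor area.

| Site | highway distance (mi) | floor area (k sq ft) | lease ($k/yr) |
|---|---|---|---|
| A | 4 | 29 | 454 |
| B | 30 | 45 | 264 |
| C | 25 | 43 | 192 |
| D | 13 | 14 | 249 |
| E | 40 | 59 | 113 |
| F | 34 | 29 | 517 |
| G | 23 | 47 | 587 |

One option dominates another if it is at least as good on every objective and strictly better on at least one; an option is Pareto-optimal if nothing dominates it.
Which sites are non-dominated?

A, B, C, D, E, G

A: not dominated (best highway distance).
B: not dominated.
C: not dominated.
D: not dominated.
E: not dominated (best floor area).
F: dominated by A (highway distance 4≤34, floor area 29≥29, lease 454≤517).
G: not dominated.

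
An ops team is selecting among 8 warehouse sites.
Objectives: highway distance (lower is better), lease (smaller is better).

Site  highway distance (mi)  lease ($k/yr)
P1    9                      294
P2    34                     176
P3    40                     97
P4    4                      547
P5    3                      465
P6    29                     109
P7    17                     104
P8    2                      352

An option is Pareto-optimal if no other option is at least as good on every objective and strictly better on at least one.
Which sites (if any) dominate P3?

none

P1: worse on lease (294 vs 97).
P2: worse on lease (176 vs 97).
P4: worse on lease (547 vs 97).
P5: worse on lease (465 vs 97).
P6: worse on lease (109 vs 97).
P7: worse on lease (104 vs 97).
P8: worse on lease (352 vs 97).
No option dominates P3.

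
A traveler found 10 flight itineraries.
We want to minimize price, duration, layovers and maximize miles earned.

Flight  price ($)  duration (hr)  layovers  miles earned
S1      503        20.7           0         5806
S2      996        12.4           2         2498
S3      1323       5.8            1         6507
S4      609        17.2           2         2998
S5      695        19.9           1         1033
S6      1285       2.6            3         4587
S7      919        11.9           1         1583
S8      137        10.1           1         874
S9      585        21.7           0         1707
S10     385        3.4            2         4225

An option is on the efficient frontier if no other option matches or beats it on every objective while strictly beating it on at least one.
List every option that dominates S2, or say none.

S10

S10: price 385≤996, duration 3.4≤12.4, layovers 2≤2, miles earned 4225≥2498 — dominates S2.
Others (S1, S3, S4, S5, S6, S7, S8, S9) are each worse than S2 on at least one objective.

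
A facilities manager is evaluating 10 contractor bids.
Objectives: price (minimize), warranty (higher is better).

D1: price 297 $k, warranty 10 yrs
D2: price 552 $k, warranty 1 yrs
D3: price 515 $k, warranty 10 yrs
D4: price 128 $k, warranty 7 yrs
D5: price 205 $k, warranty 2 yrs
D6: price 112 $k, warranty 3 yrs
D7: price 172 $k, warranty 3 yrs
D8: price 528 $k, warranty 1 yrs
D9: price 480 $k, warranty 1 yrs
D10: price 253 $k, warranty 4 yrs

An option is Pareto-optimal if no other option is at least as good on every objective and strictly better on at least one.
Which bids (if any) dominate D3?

D1

D1: price 297≤515, warranty 10≥10 — dominates D3.
Others (D2, D4, D5, D6, D7, D8, D9, D10) are each worse than D3 on at least one objective.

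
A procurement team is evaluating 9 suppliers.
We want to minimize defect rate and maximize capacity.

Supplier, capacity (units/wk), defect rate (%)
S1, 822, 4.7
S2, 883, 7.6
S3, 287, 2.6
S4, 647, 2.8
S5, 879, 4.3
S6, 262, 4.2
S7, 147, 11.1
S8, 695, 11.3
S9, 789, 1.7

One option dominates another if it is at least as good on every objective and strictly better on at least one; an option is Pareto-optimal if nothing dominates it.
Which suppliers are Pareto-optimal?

S2, S5, S9

S1: dominated by S5 (capacity 879≥822, defect rate 4.3≤4.7).
S2: not dominated (best capacity).
S3: dominated by S9 (capacity 789≥287, defect rate 1.7≤2.6).
S4: dominated by S9 (capacity 789≥647, defect rate 1.7≤2.8).
S5: not dominated.
S6: dominated by S3 (capacity 287≥262, defect rate 2.6≤4.2).
S7: dominated by S1 (capacity 822≥147, defect rate 4.7≤11.1).
S8: dominated by S1 (capacity 822≥695, defect rate 4.7≤11.3).
S9: not dominated (best defect rate).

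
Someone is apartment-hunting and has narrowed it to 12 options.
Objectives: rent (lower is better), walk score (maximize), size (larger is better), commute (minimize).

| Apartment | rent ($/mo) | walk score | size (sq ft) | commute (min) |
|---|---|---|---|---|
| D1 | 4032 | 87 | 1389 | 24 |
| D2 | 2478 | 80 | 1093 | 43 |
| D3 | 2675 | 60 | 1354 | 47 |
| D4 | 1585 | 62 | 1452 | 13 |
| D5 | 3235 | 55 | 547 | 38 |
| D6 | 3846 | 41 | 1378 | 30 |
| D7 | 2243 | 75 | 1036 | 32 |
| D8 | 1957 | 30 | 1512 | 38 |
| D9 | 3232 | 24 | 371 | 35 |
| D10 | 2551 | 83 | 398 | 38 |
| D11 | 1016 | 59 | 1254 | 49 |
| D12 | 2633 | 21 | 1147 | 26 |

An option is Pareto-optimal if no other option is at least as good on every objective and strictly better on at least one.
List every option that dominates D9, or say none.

D4, D7

D4: rent 1585≤3232, walk score 62≥24, size 1452≥371, commute 13≤35 — dominates D9.
D7: rent 2243≤3232, walk score 75≥24, size 1036≥371, commute 32≤35 — dominates D9.
Others (D1, D2, D3, D5, D6, D8, D10, D11, D12) are each worse than D9 on at least one objective.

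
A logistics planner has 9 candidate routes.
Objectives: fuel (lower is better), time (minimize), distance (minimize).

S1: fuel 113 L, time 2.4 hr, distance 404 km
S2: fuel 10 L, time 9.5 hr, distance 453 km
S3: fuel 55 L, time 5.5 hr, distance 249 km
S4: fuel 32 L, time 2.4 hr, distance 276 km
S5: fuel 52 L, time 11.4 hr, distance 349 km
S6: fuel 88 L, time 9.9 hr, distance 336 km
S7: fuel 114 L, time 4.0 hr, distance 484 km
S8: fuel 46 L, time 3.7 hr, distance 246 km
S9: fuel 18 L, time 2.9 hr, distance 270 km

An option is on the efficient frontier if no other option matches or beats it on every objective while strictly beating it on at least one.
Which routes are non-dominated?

S2, S4, S8, S9

S1: dominated by S4 (fuel 32≤113, time 2.4≤2.4, distance 276≤404).
S2: not dominated (best fuel).
S3: dominated by S8 (fuel 46≤55, time 3.7≤5.5, distance 246≤249).
S4: not dominated.
S5: dominated by S4 (fuel 32≤52, time 2.4≤11.4, distance 276≤349).
S6: dominated by S3 (fuel 55≤88, time 5.5≤9.9, distance 249≤336).
S7: dominated by S1 (fuel 113≤114, time 2.4≤4.0, distance 404≤484).
S8: not dominated (best distance).
S9: not dominated.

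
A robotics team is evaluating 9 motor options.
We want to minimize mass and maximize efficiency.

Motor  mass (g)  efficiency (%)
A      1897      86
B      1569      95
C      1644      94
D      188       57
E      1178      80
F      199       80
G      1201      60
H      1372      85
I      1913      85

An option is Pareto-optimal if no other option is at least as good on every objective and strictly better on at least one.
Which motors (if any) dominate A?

B: mass 1569≤1897, efficiency 95≥86 — dominates A.
C: mass 1644≤1897, efficiency 94≥86 — dominates A.
Others (D, E, F, G, H, I) are each worse than A on at least one objective.

B, C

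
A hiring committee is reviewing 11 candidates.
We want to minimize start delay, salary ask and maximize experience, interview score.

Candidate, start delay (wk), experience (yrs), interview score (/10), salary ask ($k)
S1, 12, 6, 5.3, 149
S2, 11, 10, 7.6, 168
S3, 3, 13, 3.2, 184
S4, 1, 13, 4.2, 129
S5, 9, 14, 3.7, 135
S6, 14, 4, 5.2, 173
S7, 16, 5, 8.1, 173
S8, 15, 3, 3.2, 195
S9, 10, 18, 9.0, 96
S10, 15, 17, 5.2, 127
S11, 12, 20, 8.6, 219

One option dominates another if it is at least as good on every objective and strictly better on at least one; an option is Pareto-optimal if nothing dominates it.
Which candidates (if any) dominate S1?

S9

S9: start delay 10≤12, experience 18≥6, interview score 9.0≥5.3, salary ask 96≤149 — dominates S1.
Others (S2, S3, S4, S5, S6, S7, S8, S10, S11) are each worse than S1 on at least one objective.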